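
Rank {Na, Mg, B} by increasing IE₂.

Consider each +1 ion: Na⁺ is the bare [Ne] core; Mg⁺ still has 1 valence electron; B⁺ still has 2 valence electrons.
Breaking into a closed-shell core is much more expensive than removing a leftover valence electron — Na has the largest IE_2 here.
Valence configurations: Mg⁺ [Ne]3s¹, B⁺ [He]2s².
The numbers (kJ/mol): Na 4562, Mg 1451, B 2427.
Hence IE_2: Mg < B < Na.

Mg < B < Na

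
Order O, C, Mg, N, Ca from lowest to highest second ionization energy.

The second ionization energy removes an electron from the +1 ion. For each element: O⁺ still has 5 valence electrons; C⁺ still has 3 valence electrons; Mg⁺ still has 1 valence electron; N⁺ still has 4 valence electrons; Ca⁺ still has 1 valence electron.
All are still removing valence electrons, so compare the +1 ions as you would atoms: IE_2 generally rises across a period (higher Z_eff) and falls down a group (larger shell), subject to the usual subshell exceptions.
Valence configurations: O⁺ [He]2s²2p³, C⁺ [He]2s²2p¹, Mg⁺ [Ne]3s¹, N⁺ [He]2s²2p², Ca⁺ [Ar]4s¹.
The numbers (kJ/mol): O 3388, C 2353, Mg 1451, N 2856, Ca 1145.
Overall IE_2 order: Ca < Mg < C < N < O.

Ca < Mg < C < N < O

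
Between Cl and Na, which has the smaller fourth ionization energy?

Cl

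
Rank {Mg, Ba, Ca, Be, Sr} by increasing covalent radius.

Be, Mg, Ca, Sr, Ba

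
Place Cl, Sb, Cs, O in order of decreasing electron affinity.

Cl, O, Sb, Cs

EA tends to increase across a period and decrease down a group, though the pattern is less regular than for IE or radius.
These span different periods and groups, so the two trends combine.
Sb > Cs: relative to Cs, both the across-period and down-group shifts push Sb's electron affinity up.
O > Sb: both effects reinforce here, so O is clearly the higher of the two.
Cl > O: the two effects oppose for this pair; the across-period effect wins (349 vs 141 kJ/mol).
Tabulated electron affinity (kJ/mol): O 141, Cl 349, Sb 103, Cs 46.
So from highest to lowest: Cl > O > Sb > Cs.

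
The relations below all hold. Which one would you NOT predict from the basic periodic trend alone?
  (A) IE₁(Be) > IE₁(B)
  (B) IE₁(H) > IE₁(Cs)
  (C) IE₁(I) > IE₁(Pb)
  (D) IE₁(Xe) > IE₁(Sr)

(A)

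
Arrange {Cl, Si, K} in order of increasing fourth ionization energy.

Si, Cl, K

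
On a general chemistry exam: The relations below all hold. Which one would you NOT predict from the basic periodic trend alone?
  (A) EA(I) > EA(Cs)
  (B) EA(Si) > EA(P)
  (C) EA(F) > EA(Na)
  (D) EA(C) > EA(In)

(B)

The general trend: electron affinity increases across a period and decreases down a group.
(A) I (period 5, group 17) vs Cs (period 6, group 1): the stated order agrees with the simple trend.
(B) Si (period 3, group 14) vs P (period 3, group 15): the stated order contradicts the simple trend.
(C) F (period 2, group 17) vs Na (period 3, group 1): the stated order agrees with the simple trend.
(D) C (period 2, group 14) vs In (period 5, group 13): the stated order agrees with the simple trend.
The exception is (B): adding an electron to P's half-filled 3p³ is unfavourable, so Si (3p²) has the more exothermic EA.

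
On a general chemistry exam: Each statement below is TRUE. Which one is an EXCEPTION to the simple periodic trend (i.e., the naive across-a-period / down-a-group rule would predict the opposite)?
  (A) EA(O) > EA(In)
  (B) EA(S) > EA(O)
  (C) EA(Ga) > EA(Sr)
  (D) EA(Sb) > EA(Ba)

The general trend: electron affinity increases across a period and decreases down a group.
(A) O (period 2, group 16) vs In (period 5, group 13): the stated order agrees with the simple trend.
(B) S (period 3, group 16) vs O (period 2, group 16): the stated order contradicts the simple trend.
(C) Ga (period 4, group 13) vs Sr (period 5, group 2): the stated order agrees with the simple trend.
(D) Sb (period 5, group 15) vs Ba (period 6, group 2): the stated order agrees with the simple trend.
The exception is (B): the compact 2p subshell of O repels the added electron more than S's larger 3p does.

(B)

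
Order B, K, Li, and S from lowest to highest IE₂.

After 1 electron has been removed, what remains? B⁺ still has 2 valence electrons; K⁺ is the bare [Ar] core; Li⁺ is the bare [He] core; S⁺ still has 5 valence electrons.
Pulling an electron out of a noble-gas core costs far more than removing a remaining valence electron, so K and Li sit at the high end of IE_2.
Valence configurations: B⁺ [He]2s², S⁺ [Ne]3s²3p³.
Tabulated IE_2 (kJ/mol): B 2427, K 3052, Li 7298, S 2252.
Overall IE_2 order: S < B < K < Li.

S < B < K < Li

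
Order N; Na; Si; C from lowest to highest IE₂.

After 1 electron has been removed, what remains? N⁺ still has 4 valence electrons; Na⁺ is the bare [Ne] core; Si⁺ still has 3 valence electrons; C⁺ still has 3 valence electrons.
Core electrons are held far more tightly than valence electrons, so Na tops the IE_2 order.
Valence configurations: N⁺ [He]2s²2p², Si⁺ [Ne]3s²3p¹, C⁺ [He]2s²2p¹.
The numbers (kJ/mol): N 2856, Na 4562, Si 1577, C 2353.
Putting it together, IE_2: Si < C < N < Na.

Si, C, N, Na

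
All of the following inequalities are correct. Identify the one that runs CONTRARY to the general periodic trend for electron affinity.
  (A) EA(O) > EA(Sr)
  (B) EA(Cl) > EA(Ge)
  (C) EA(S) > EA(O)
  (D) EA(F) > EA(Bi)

The general trend: electron affinity increases across a period and decreases down a group.
(A) O (period 2, group 16) vs Sr (period 5, group 2): the stated order agrees with the simple trend.
(B) Cl (period 3, group 17) vs Ge (period 4, group 14): the stated order agrees with the simple trend.
(C) S (period 3, group 16) vs O (period 2, group 16): the stated order contradicts the simple trend.
(D) F (period 2, group 17) vs Bi (period 6, group 15): the stated order agrees with the simple trend.
The exception is (C): the compact 2p subshell of O repels the added electron more than S's larger 3p does.

(C)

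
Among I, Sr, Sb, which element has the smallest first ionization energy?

Sr

Sr is in period 5, group 2; Sb is in period 5, group 15; I is in period 5, group 17.
IE₁ increases left→right with effective nuclear charge and decreases top→bottom as the valence shell moves farther out.
All lie in period 5, so first ionization energy increases left to right.
The smallest first ionization energy among these belongs to Sr.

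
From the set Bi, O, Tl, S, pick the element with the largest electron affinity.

S

O is in period 2, group 16; S is in period 3, group 16; Tl is in period 6, group 13; Bi is in period 6, group 15.
Adding an electron releases more energy for atoms nearer the top right (short of the noble gases).
These span different periods and groups, so the two trends combine.
Bi > Tl: both are in period 6; the period trend gives Bi the larger value.
O > Bi: relative to Bi, both the across-period and down-group shifts push O's electron affinity up.
S > O: this pair runs against the simple trend — see the exception note.
Note the exception: S has a higher electron affinity than O, contrary to the simple trend — the compact 2p subshell of O repels the added electron more than S's larger 3p does.
Tabulated electron affinity (kJ/mol): O 141, S 200, Tl 19, Bi 91.
The largest electron affinity among these belongs to S.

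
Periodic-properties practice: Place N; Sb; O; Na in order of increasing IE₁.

Na, Sb, O, N

Across a period the outer electron is held more tightly (higher IE₁); down a group it sits in a higher shell, more shielded, and comes off more easily.
Here both period and group differ, so the two effects have to be weighed against each other.
Sb > Na: period and group pull opposite ways; the across-period shift dominates (831 vs 496 kJ/mol).
O > Sb: both effects reinforce here, so O is clearly the higher of the two.
N > O: this pair runs against the simple trend — see the exception note.
Note the exception: N has a higher first ionization energy than O, contrary to the simple trend — pairing an electron in O's 2p⁴ costs repulsion energy, so O ionizes more easily than half-filled N (2p³).
Approximate values (kJ/mol): N 1402, O 1314, Na 496, Sb 831.
So from lowest to highest: Na < Sb < O < N.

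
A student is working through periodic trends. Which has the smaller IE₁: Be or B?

B

Be is in period 2, group 2; B is in period 2, group 13.
Across a period the outer electron is held more tightly (higher IE₁); down a group it sits in a higher shell, more shielded, and comes off more easily.
All lie in period 2; the across-period trend (first ionization energy increases left to right) applies, with the exception below.
Note the exception: Be has a higher first ionization energy than B, contrary to the simple trend — removing B's lone 2p electron is easier than breaking Be's filled 2s².
Approximate values (kJ/mol): Be 900, B 801.
So B has the smaller IE₁ (B < Be).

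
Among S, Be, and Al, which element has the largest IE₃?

Be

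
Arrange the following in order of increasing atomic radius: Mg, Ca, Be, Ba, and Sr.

Radius decreases left→right (rising Z_eff, same n) and increases top→bottom (higher n).
All are in group 2, so atomic radius increases down the group.
So from smallest to largest: Be < Mg < Ca < Sr < Ba.

Be < Mg < Ca < Sr < Ba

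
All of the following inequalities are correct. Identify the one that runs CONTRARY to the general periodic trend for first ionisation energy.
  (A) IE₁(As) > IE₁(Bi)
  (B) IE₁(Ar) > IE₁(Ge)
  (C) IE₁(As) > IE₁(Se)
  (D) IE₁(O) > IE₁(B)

(C)

The general trend: first ionisation energy increases across a period and decreases down a group.
(A) As (period 4, group 15) vs Bi (period 6, group 15): the stated order agrees with the simple trend.
(B) Ar (period 3, group 18) vs Ge (period 4, group 14): the stated order agrees with the simple trend.
(C) As (period 4, group 15) vs Se (period 4, group 16): the stated order contradicts the simple trend.
(D) O (period 2, group 16) vs B (period 2, group 13): the stated order agrees with the simple trend.
The exception is (C): Se (4p⁴) ionizes more easily than half-filled As (4p³).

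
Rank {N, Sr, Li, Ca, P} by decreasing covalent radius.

Moving right in a period, electrons are added to the same shell under a stronger nuclear pull, so atoms get smaller; moving down, a new shell is opened and atoms get larger.
Here both period and group differ, so the two effects have to be weighed against each other.
P > N: P sits below N in group 15, so the down-group effect alone puts P larger.
Li > P: the two effects oppose for this pair; the across-period effect wins (133 vs 111 pm).
Ca > Li: period and group pull opposite ways; the down-group shift dominates (171 vs 133 pm).
Sr > Ca: Sr sits below Ca in group 2, so the down-group effect alone puts Sr larger.
For reference (pm): Li 133, N 71, P 111, Ca 171, Sr 185.
So from largest to smallest: Sr > Ca > Li > P > N.

Sr > Ca > Li > P > N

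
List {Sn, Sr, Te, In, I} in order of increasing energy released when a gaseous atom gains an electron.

Sr, In, Sn, Te, I

Sr is in period 5, group 2; In is in period 5, group 13; Sn is in period 5, group 14; Te is in period 5, group 16; I is in period 5, group 17.
Electron affinity generally becomes more exothermic across a period toward the halogens and less exothermic down a group.
All lie in period 5, so electron affinity increases left to right.
So from lowest to highest: Sr < In < Sn < Te < I.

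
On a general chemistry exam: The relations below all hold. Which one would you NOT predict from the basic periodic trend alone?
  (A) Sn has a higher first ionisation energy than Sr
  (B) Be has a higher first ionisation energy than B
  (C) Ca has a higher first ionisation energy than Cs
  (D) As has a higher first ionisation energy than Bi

The general trend: first ionisation energy increases across a period and decreases down a group.
(A) Sn (period 5, group 14) vs Sr (period 5, group 2): the stated order agrees with the simple trend.
(B) Be (period 2, group 2) vs B (period 2, group 13): the stated order contradicts the simple trend.
(C) Ca (period 4, group 2) vs Cs (period 6, group 1): the stated order agrees with the simple trend.
(D) As (period 4, group 15) vs Bi (period 6, group 15): the stated order agrees with the simple trend.
The exception is (B): removing B's lone 2p electron is easier than breaking Be's filled 2s².

(B)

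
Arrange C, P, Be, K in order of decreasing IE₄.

Be > C > K > P

After 3 electrons have been removed, what remains? C³⁺ still has 1 valence electron; P³⁺ still has 2 valence electrons; Be³⁺ is already 1 electron into the core; K³⁺ is already 2 electrons into the core.
Usually core removal costs more than valence removal, but here the competition is close: a tightly held n=2 valence electron can cost more to remove than an n=3 core electron, so the actual values have to decide it.
Valence configurations: C³⁺ [He]2s¹, P³⁺ [Ne]3s².
Tabulated IE_4 (kJ/mol): C 6223, P 4964, Be 21007, K 5877.
So the fourth ionization energies run P < K < C < Be.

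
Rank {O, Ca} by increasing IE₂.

Consider each +1 ion: O⁺ still has 5 valence electrons; Ca⁺ still has 1 valence electron.
All are still removing valence electrons, so compare the +1 ions as you would atoms: IE_2 generally rises across a period (higher Z_eff) and falls down a group (larger shell), subject to the usual subshell exceptions.
Valence configurations: O⁺ [He]2s²2p³, Ca⁺ [Ar]4s¹.
Approximate IE_2 values (kJ/mol): O 3388, Ca 1145.
Hence IE_2: Ca < O.

Ca < O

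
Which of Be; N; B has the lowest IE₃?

B

The third ionization energy removes an electron from the +2 ion. For each element: Be²⁺ is the bare [He] core; N²⁺ still has 3 valence electrons; B²⁺ still has 1 valence electron.
Breaking into a closed-shell core is much more expensive than removing a leftover valence electron — Be has the largest IE_3 here.
Valence configurations: N²⁺ [He]2s²2p¹, B²⁺ [He]2s¹.
Tabulated IE_3 (kJ/mol): Be 14849, N 4578, B 3660.
Putting it together, IE_3: B < N < Be.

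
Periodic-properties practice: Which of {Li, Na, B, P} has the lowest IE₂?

After 1 electron has been removed, what remains? Li⁺ is the bare [He] core; Na⁺ is the bare [Ne] core; B⁺ still has 2 valence electrons; P⁺ still has 4 valence electrons.
Breaking into a closed-shell core is much more expensive than removing a leftover valence electron — Na and Li have the largest IE_2 here.
Valence configurations: B⁺ [He]2s², P⁺ [Ne]3s²3p².
The numbers (kJ/mol): Li 7298, Na 4562, B 2427, P 1907.
So the second ionization energies run P < B < Na < Li.

P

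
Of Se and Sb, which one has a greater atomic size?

Se is in period 4, group 16; Sb is in period 5, group 15.
Across a period the added protons contract the valence shell; down a group each new principal shell makes the atom larger.
Here both period and group differ, so the two effects have to be weighed against each other.
Sb > Se: relative to Se, both the across-period and down-group shifts push Sb's atomic radius up.
Tabulated atomic radius (pm): Se 116, Sb 140.
So Sb has the greater atomic size (Sb > Se).

Sb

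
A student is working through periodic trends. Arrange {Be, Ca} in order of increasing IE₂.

After 1 electron has been removed, what remains? Be⁺ still has 1 valence electron; Ca⁺ still has 1 valence electron.
All are still removing valence electrons, so compare the +1 ions as you would atoms: IE_2 generally rises across a period (higher Z_eff) and falls down a group (larger shell), subject to the usual subshell exceptions.
Valence configurations: Be⁺ [He]2s¹, Ca⁺ [Ar]4s¹.
Tabulated IE_2 (kJ/mol): Be 1757, Ca 1145.
Putting it together, IE_2: Ca < Be.

Ca < Be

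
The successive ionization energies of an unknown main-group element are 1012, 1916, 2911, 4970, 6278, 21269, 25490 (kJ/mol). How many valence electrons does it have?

5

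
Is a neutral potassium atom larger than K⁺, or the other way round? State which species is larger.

K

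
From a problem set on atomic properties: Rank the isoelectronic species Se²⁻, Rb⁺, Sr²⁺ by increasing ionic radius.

Sr²⁺ < Rb⁺ < Se²⁻

All of these have 36 electrons, so size is governed by nuclear charge alone: the more protons, the stronger the pull on the same electron cloud, and the smaller the ion.
Nuclear charges: Sr²⁺ (Z=38), Rb⁺ (Z=37), Se²⁻ (Z=34).
Smallest to largest: Sr²⁺ < Rb⁺ < Se²⁻.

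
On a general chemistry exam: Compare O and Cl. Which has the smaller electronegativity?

Cl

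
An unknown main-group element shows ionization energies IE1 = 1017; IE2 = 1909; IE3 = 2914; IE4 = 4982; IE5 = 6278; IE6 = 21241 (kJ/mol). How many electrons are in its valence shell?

5

Look for the largest jump between consecutive ionization energies: IE6/IE5 ≈ 3.4, far larger than any earlier ratio.
That jump marks the point where a core electron is being removed. So the atom has 5 valence electrons.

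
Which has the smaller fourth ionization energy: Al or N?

N

Consider each +3 ion: Al³⁺ is the bare [Ne] core; N³⁺ still has 2 valence electrons.
Pulling an electron out of a noble-gas core costs far more than removing a remaining valence electron, so Al sits at the high end of IE_4.
The numbers (kJ/mol): Al 11577, N 7475.
Hence IE_4: N < Al.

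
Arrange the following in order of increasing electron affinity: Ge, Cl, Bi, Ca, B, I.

Ca < B < Bi < Ge < I < Cl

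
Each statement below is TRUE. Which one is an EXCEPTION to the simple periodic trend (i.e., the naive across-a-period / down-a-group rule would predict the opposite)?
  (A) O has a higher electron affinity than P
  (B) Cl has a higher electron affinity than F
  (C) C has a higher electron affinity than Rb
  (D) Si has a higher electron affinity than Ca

(B)

The general trend: electron affinity increases across a period and decreases down a group.
(A) O (period 2, group 16) vs P (period 3, group 15): the stated order agrees with the simple trend.
(B) Cl (period 3, group 17) vs F (period 2, group 17): the stated order contradicts the simple trend.
(C) C (period 2, group 14) vs Rb (period 5, group 1): the stated order agrees with the simple trend.
(D) Si (period 3, group 14) vs Ca (period 4, group 2): the stated order agrees with the simple trend.
The exception is (B): F's small 2p subshell makes the incoming electron feel strong e⁻–e⁻ repulsion, so Cl actually releases more energy on gaining an electron.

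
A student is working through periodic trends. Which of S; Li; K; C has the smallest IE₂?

S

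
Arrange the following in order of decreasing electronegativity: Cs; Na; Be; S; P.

S, P, Be, Na, Cs

Be is in period 2, group 2; Na is in period 3, group 1; P is in period 3, group 15; S is in period 3, group 16; Cs is in period 6, group 1.
Atoms toward the upper right of the periodic table pull bonding electrons most strongly.
Neither a single period nor a single group — weigh both effects.
Na > Cs: Na sits above Cs in group 1, so the down-group effect alone puts Na higher.
Be > Na: relative to Na, both the across-period and down-group shifts push Be's electronegativity up.
P > Be: the two effects oppose for this pair; the across-period effect wins (2.19 vs 1.57).
S > P: S lies to the right of P in period 3, so the across-period effect alone puts S higher.
Tabulated electronegativity (Pauling): Be 1.57, Na 0.93, P 2.19, S 2.58, Cs 0.79.
So from highest to lowest: S > P > Be > Na > Cs.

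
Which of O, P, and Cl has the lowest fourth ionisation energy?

IE_4 is the cost of taking one more electron from the +3 cation: O³⁺ still has 3 valence electrons; P³⁺ still has 2 valence electrons; Cl³⁺ still has 4 valence electrons.
All are still removing valence electrons, so compare the +3 ions as you would atoms: IE_4 generally rises across a period (higher Z_eff) and falls down a group (larger shell), subject to the usual subshell exceptions.
Valence configurations: O³⁺ [He]2s²2p¹, P³⁺ [Ne]3s², Cl³⁺ [Ne]3s²3p².
Tabulated IE_4 (kJ/mol): O 7469, P 4964, Cl 5159.
Putting it together, IE_4: P < Cl < O.

P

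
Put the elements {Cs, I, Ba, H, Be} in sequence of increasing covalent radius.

H < Be < I < Ba < Cs

H is in period 1, group 1; Be is in period 2, group 2; I is in period 5, group 17; Cs is in period 6, group 1; Ba is in period 6, group 2.
Moving right in a period, electrons are added to the same shell under a stronger nuclear pull, so atoms get smaller; moving down, a new shell is opened and atoms get larger.
Here both period and group differ, so the two effects have to be weighed against each other.
Be > H: the two effects oppose for this pair; the down-group effect wins (102 vs 32 pm).
I > Be: period and group pull opposite ways; the down-group shift dominates (133 vs 102 pm).
Ba > I: both effects reinforce here, so Ba is clearly the larger of the two.
Cs > Ba: both are in period 6; the period trend gives Cs the larger value.
Tabulated atomic radius (pm): H 32, Be 102, I 133, Cs 232, Ba 196.
So from smallest to largest: H < Be < I < Ba < Cs.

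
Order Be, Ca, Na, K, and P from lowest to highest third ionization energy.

P, K, Ca, Na, Be

IE_3 is the cost of taking one more electron from the +2 cation: Be²⁺ is the bare [He] core; Ca²⁺ is the bare [Ar] core; Na²⁺ is already 1 electron into the core; K²⁺ is already 1 electron into the core; P²⁺ still has 3 valence electrons.
Pulling an electron out of a noble-gas core costs far more than removing a remaining valence electron, so K, Ca, Na and Be sit at the high end of IE_3.
Approximate IE_3 values (kJ/mol): Be 14849, Ca 4912, Na 6910, K 4420, P 2914.
Putting it together, IE_3: P < K < Ca < Na < Be.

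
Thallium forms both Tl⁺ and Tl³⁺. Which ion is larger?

Both ions have Z = 81 protons, but Tl³⁺ has lost more electrons, so its remaining electrons feel a larger effective nuclear charge per electron and are pulled in more tightly.
Higher positive charge → smaller ion, so Tl⁺ > Tl³⁺.

Tl⁺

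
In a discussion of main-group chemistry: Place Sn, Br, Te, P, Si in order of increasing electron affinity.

P, Sn, Si, Te, Br

Si is in period 3, group 14; P is in period 3, group 15; Br is in period 4, group 17; Sn is in period 5, group 14; Te is in period 5, group 16.
Atoms with high Z_eff and room in the valence shell (especially the halogens) have the most exothermic electron affinities.
Neither a single period nor a single group — weigh both effects.
Sn > P: this pair runs against the simple trend — see the exception note.
Si > Sn: Si sits above Sn in group 14, so the down-group effect alone puts Si higher.
Te > Si: period and group pull opposite ways; the across-period shift dominates (190 vs 134 kJ/mol).
Br > Te: both effects reinforce here, so Br is clearly the higher of the two.
Note the exception: Sn has a higher electron affinity than P, contrary to the simple trend — adding an electron to P's half-filled np³ subshell costs electron-pairing energy.
Note the exception: Si has a higher electron affinity than P, contrary to the simple trend — adding an electron to P's half-filled 3p³ is unfavourable, so Si (3p²) has the more exothermic EA.
For reference (kJ/mol): Si 134, P 72, Br 325, Sn 107, Te 190.
So from lowest to highest: P < Sn < Si < Te < Br.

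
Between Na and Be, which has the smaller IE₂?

Be

After 1 electron has been removed, what remains? Na⁺ is the bare [Ne] core; Be⁺ still has 1 valence electron.
Pulling an electron out of a noble-gas core costs far more than removing a remaining valence electron, so Na sits at the high end of IE_2.
The numbers (kJ/mol): Na 4562, Be 1757.
Putting it together, IE_2: Be < Na.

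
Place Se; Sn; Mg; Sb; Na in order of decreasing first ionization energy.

Na is in period 3, group 1; Mg is in period 3, group 2; Se is in period 4, group 16; Sn is in period 5, group 14; Sb is in period 5, group 15.
Across a period the outer electron is held more tightly (higher IE₁); down a group it sits in a higher shell, more shielded, and comes off more easily.
These span different periods and groups, so the two trends combine.
Sn > Na: the two effects oppose for this pair; the across-period effect wins (709 vs 496 kJ/mol).
Mg > Sn: the two effects oppose for this pair; the down-group effect wins (738 vs 709 kJ/mol).
Sb > Mg: the two effects oppose for this pair; the across-period effect wins (831 vs 738 kJ/mol).
Se > Sb: both effects reinforce here, so Se is clearly the higher of the two.
Approximate values (kJ/mol): Na 496, Mg 738, Se 941, Sn 709, Sb 831.
So from highest to lowest: Se > Sb > Mg > Sn > Na.

Se > Sb > Mg > Sn > Na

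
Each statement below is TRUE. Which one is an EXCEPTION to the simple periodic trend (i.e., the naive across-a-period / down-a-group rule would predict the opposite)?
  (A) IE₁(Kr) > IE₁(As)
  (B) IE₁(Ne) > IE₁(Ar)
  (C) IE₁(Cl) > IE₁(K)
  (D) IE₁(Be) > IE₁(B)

The general trend: first ionisation energy increases across a period and decreases down a group.
(A) Kr (period 4, group 18) vs As (period 4, group 15): the stated order agrees with the simple trend.
(B) Ne (period 2, group 18) vs Ar (period 3, group 18): the stated order agrees with the simple trend.
(C) Cl (period 3, group 17) vs K (period 4, group 1): the stated order agrees with the simple trend.
(D) Be (period 2, group 2) vs B (period 2, group 13): the stated order contradicts the simple trend.
The exception is (D): removing B's lone 2p electron is easier than breaking Be's filled 2s².

(D)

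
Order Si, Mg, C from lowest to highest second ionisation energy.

Mg, Si, C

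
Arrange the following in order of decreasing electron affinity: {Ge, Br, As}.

Ge is in period 4, group 14; As is in period 4, group 15; Br is in period 4, group 17.
EA tends to increase across a period and decrease down a group, though the pattern is less regular than for IE or radius.
All lie in period 4; the across-period trend (electron affinity increases left to right) applies, with the exception below.
Note the exception: Ge has a higher electron affinity than As, contrary to the simple trend — adding an electron to As's half-filled 4p³ is unfavourable, so Ge (4p²) has the more exothermic EA.
Approximate values (kJ/mol): Ge 119, As 78, Br 325.
So from highest to lowest: Br > Ge > As.

Br, Ge, As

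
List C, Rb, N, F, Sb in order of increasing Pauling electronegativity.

EN rises left→right (higher Z_eff, smaller atoms) and falls top→bottom (larger, more shielded atoms).
Neither a single period nor a single group — weigh both effects.
Sb > Rb: Sb lies to the right of Rb in period 5, so the across-period effect alone puts Sb higher.
C > Sb: the two effects oppose for this pair; the down-group effect wins (2.55 vs 2.05).
N > C: N lies to the right of C in period 2, so the across-period effect alone puts N higher.
F > N: both are in period 2; the period trend gives F the larger value.
For reference (Pauling): C 2.55, N 3.04, F 3.98, Rb 0.82, Sb 2.05.
So from lowest to highest: Rb < Sb < C < N < F.

Rb, Sb, C, N, F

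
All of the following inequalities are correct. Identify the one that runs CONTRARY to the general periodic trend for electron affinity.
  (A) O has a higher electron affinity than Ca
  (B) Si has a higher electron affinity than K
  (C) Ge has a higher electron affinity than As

The general trend: electron affinity increases across a period and decreases down a group.
(A) O (period 2, group 16) vs Ca (period 4, group 2): the stated order agrees with the simple trend.
(B) Si (period 3, group 14) vs K (period 4, group 1): the stated order agrees with the simple trend.
(C) Ge (period 4, group 14) vs As (period 4, group 15): the stated order contradicts the simple trend.
The exception is (C): adding an electron to As's half-filled 4p³ is unfavourable, so Ge (4p²) has the more exothermic EA.

(C)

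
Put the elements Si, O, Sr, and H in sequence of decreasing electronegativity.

H is in period 1, group 1; O is in period 2, group 16; Si is in period 3, group 14; Sr is in period 5, group 2.
Electronegativity increases across a period and decreases down a group, tracking effective nuclear charge and atomic size.
Here both period and group differ, so the two effects have to be weighed against each other.
Si > Sr: both effects reinforce here, so Si is clearly the higher of the two.
H > Si: the two effects oppose for this pair; the down-group effect wins (2.20 vs 1.90).
O > H: period and group pull opposite ways; the across-period shift dominates (3.44 vs 2.20).
Approximate values (Pauling): H 2.20, O 3.44, Si 1.90, Sr 0.95.
So from highest to lowest: O > H > Si > Sr.

O > H > Si > Sr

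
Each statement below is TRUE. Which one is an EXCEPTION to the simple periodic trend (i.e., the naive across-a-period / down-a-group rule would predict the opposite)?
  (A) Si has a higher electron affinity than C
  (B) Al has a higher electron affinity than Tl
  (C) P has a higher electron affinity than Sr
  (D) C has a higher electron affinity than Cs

(A)

The general trend: electron affinity increases across a period and decreases down a group.
(A) Si (period 3, group 14) vs C (period 2, group 14): the stated order contradicts the simple trend.
(B) Al (period 3, group 13) vs Tl (period 6, group 13): the stated order agrees with the simple trend.
(C) P (period 3, group 15) vs Sr (period 5, group 2): the stated order agrees with the simple trend.
(D) C (period 2, group 14) vs Cs (period 6, group 1): the stated order agrees with the simple trend.
The exception is (A): Si's larger, more diffuse 3p orbitals accept an added electron slightly more readily than C's compact 2p.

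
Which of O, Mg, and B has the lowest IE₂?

Consider each +1 ion: O⁺ still has 5 valence electrons; Mg⁺ still has 1 valence electron; B⁺ still has 2 valence electrons.
All are still removing valence electrons, so compare the +1 ions as you would atoms: IE_2 generally rises across a period (higher Z_eff) and falls down a group (larger shell), subject to the usual subshell exceptions.
Valence configurations: O⁺ [He]2s²2p³, Mg⁺ [Ne]3s¹, B⁺ [He]2s².
Tabulated IE_2 (kJ/mol): O 3388, Mg 1451, B 2427.
Overall IE_2 order: Mg < B < O.

Mg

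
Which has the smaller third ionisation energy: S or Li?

S

IE_3 is the cost of taking one more electron from the +2 cation: S²⁺ still has 4 valence electrons; Li²⁺ is already 1 electron into the core.
Pulling an electron out of a noble-gas core costs far more than removing a remaining valence electron, so Li sits at the high end of IE_3.
Tabulated IE_3 (kJ/mol): S 3357, Li 11815.
Hence IE_3: S < Li.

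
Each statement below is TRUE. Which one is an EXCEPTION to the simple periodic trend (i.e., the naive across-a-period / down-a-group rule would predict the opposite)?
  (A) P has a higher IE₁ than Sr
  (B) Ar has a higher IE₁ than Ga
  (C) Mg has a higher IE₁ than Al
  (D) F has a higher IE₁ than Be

(C)

The general trend: IE₁ increases across a period and decreases down a group.
(A) P (period 3, group 15) vs Sr (period 5, group 2): the stated order agrees with the simple trend.
(B) Ar (period 3, group 18) vs Ga (period 4, group 13): the stated order agrees with the simple trend.
(C) Mg (period 3, group 2) vs Al (period 3, group 13): the stated order contradicts the simple trend.
(D) F (period 2, group 17) vs Be (period 2, group 2): the stated order agrees with the simple trend.
The exception is (C): Al's single 3p electron is easier to remove than one from Mg's filled 3s².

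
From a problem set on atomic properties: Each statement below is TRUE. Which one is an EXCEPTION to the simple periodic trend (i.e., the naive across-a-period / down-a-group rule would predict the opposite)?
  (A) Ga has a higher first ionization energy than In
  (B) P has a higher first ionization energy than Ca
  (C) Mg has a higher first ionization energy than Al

(C)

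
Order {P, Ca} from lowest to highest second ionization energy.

The second ionization energy removes an electron from the +1 ion. For each element: P⁺ still has 4 valence electrons; Ca⁺ still has 1 valence electron.
All are still removing valence electrons, so compare the +1 ions as you would atoms: IE_2 generally rises across a period (higher Z_eff) and falls down a group (larger shell), subject to the usual subshell exceptions.
Valence configurations: P⁺ [Ne]3s²3p², Ca⁺ [Ar]4s¹.
Tabulated IE_2 (kJ/mol): P 1907, Ca 1145.
Hence IE_2: Ca < P.

Ca < P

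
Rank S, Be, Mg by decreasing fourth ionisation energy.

Consider each +3 ion: S³⁺ still has 3 valence electrons; Be³⁺ is already 1 electron into the core; Mg³⁺ is already 1 electron into the core.
Breaking into a closed-shell core is much more expensive than removing a leftover valence electron — Mg and Be have the largest IE_4 here.
Approximate IE_4 values (kJ/mol): S 4556, Be 21007, Mg 10543.
So the fourth ionization energies run S < Mg < Be.

Be > Mg > S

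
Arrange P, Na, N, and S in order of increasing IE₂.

P, S, N, Na

IE_2 is the cost of taking one more electron from the +1 cation: P⁺ still has 4 valence electrons; Na⁺ is the bare [Ne] core; N⁺ still has 4 valence electrons; S⁺ still has 5 valence electrons.
Core electrons are held far more tightly than valence electrons, so Na tops the IE_2 order.
Valence configurations: P⁺ [Ne]3s²3p², N⁺ [He]2s²2p², S⁺ [Ne]3s²3p³.
The numbers (kJ/mol): P 1907, Na 4562, N 2856, S 2252.
Overall IE_2 order: P < S < N < Na.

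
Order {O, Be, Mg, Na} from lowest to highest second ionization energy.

Mg < Be < O < Na

Consider each +1 ion: O⁺ still has 5 valence electrons; Be⁺ still has 1 valence electron; Mg⁺ still has 1 valence electron; Na⁺ is the bare [Ne] core.
Breaking into a closed-shell core is much more expensive than removing a leftover valence electron — Na has the largest IE_2 here.
Valence configurations: O⁺ [He]2s²2p³, Be⁺ [He]2s¹, Mg⁺ [Ne]3s¹.
The numbers (kJ/mol): O 3388, Be 1757, Mg 1451, Na 4562.
Putting it together, IE_2: Mg < Be < O < Na.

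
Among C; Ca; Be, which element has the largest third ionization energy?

IE_3 is the cost of taking one more electron from the +2 cation: C²⁺ still has 2 valence electrons; Ca²⁺ is the bare [Ar] core; Be²⁺ is the bare [He] core.
Core electrons are held far more tightly than valence electrons, so Ca and Be top the IE_3 order.
Approximate IE_3 values (kJ/mol): C 4620, Ca 4912, Be 14849.
Putting it together, IE_3: C < Ca < Be.

Be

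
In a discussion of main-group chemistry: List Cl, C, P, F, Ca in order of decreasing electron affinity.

Cl, F, C, P, Ca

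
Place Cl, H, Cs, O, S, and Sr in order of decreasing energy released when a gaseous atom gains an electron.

H is in period 1, group 1; O is in period 2, group 16; S is in period 3, group 16; Cl is in period 3, group 17; Sr is in period 5, group 2; Cs is in period 6, group 1.
Adding an electron releases more energy for atoms nearer the top right (short of the noble gases).
These span different periods and groups, so the two trends combine.
Cs > Sr: this pair runs against the simple trend — see the exception note.
H > Cs: they share group 1; the group trend gives H the larger value.
O > H: the two effects oppose for this pair; the across-period effect wins (141 vs 73 kJ/mol).
S > O: this pair runs against the simple trend — see the exception note.
Cl > S: Cl lies to the right of S in period 3, so the across-period effect alone puts Cl higher.
Note the exception: Cs has a higher electron affinity than Sr, contrary to the simple trend — adding an electron to Sr (ns²) has to open a new, higher-energy np subshell, which is unfavourable.
Note the exception: S has a higher electron affinity than O, contrary to the simple trend — the compact 2p subshell of O repels the added electron more than S's larger 3p does.
Approximate values (kJ/mol): H 73, O 141, S 200, Cl 349, Sr 5, Cs 46.
So from highest to lowest: Cl > S > O > H > Cs > Sr.

Cl > S > O > H > Cs > Sr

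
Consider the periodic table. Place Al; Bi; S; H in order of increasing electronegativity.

Al < Bi < H < S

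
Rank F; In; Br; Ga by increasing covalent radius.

F, Br, Ga, In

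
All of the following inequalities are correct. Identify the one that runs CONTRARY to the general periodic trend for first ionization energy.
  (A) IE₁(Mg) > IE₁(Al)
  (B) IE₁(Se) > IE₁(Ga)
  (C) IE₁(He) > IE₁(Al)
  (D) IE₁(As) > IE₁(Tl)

The general trend: first ionization energy increases across a period and decreases down a group.
(A) Mg (period 3, group 2) vs Al (period 3, group 13): the stated order contradicts the simple trend.
(B) Se (period 4, group 16) vs Ga (period 4, group 13): the stated order agrees with the simple trend.
(C) He (period 1, group 18) vs Al (period 3, group 13): the stated order agrees with the simple trend.
(D) As (period 4, group 15) vs Tl (period 6, group 13): the stated order agrees with the simple trend.
The exception is (A): Al's single 3p electron is easier to remove than one from Mg's filled 3s².

(A)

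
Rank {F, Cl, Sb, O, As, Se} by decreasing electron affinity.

Cl > F > Se > O > Sb > As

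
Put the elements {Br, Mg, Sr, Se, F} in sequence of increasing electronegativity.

F is in period 2, group 17; Mg is in period 3, group 2; Se is in period 4, group 16; Br is in period 4, group 17; Sr is in period 5, group 2.
Smaller atoms with higher effective nuclear charge are more electronegative.
Neither a single period nor a single group — weigh both effects.
Mg > Sr: they share group 2; the group trend gives Mg the larger value.
Se > Mg: the two effects oppose for this pair; the across-period effect wins (2.55 vs 1.31).
Br > Se: Br lies to the right of Se in period 4, so the across-period effect alone puts Br higher.
F > Br: they share group 17; the group trend gives F the larger value.
Tabulated electronegativity (Pauling): F 3.98, Mg 1.31, Se 2.55, Br 2.96, Sr 0.95.
So from lowest to highest: Sr < Mg < Se < Br < F.

Sr < Mg < Se < Br < F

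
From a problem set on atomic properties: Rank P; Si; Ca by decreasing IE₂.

After 1 electron has been removed, what remains? P⁺ still has 4 valence electrons; Si⁺ still has 3 valence electrons; Ca⁺ still has 1 valence electron.
All are still removing valence electrons, so compare the +1 ions as you would atoms: IE_2 generally rises across a period (higher Z_eff) and falls down a group (larger shell), subject to the usual subshell exceptions.
Valence configurations: P⁺ [Ne]3s²3p², Si⁺ [Ne]3s²3p¹, Ca⁺ [Ar]4s¹.
Approximate IE_2 values (kJ/mol): P 1907, Si 1577, Ca 1145.
Putting it together, IE_2: Ca < Si < P.

P, Si, Ca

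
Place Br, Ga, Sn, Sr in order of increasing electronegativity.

Sr, Ga, Sn, Br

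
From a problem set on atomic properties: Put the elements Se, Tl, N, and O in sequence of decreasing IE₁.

N is in period 2, group 15; O is in period 2, group 16; Se is in period 4, group 16; Tl is in period 6, group 13.
IE₁ increases left→right with effective nuclear charge and decreases top→bottom as the valence shell moves farther out.
These span different periods and groups, so the two trends combine.
Se > Tl: both effects reinforce here, so Se is clearly the higher of the two.
O > Se: they share group 16; the group trend gives O the larger value.
N > O: this pair runs against the simple trend — see the exception note.
Note the exception: N has a higher first ionization energy than O, contrary to the simple trend — pairing an electron in O's 2p⁴ costs repulsion energy, so O ionizes more easily than half-filled N (2p³).
For reference (kJ/mol): N 1402, O 1314, Se 941, Tl 589.
So from highest to lowest: N > O > Se > Tl.

N, O, Se, Tl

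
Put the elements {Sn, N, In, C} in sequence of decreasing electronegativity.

N > C > Sn > In

C is in period 2, group 14; N is in period 2, group 15; In is in period 5, group 13; Sn is in period 5, group 14.
Smaller atoms with higher effective nuclear charge are more electronegative.
Here both period and group differ, so the two effects have to be weighed against each other.
Sn > In: Sn lies to the right of In in period 5, so the across-period effect alone puts Sn higher.
C > Sn: C sits above Sn in group 14, so the down-group effect alone puts C higher.
N > C: both are in period 2; the period trend gives N the larger value.
For reference (Pauling): C 2.55, N 3.04, In 1.78, Sn 1.96.
So from highest to lowest: N > C > Sn > In.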